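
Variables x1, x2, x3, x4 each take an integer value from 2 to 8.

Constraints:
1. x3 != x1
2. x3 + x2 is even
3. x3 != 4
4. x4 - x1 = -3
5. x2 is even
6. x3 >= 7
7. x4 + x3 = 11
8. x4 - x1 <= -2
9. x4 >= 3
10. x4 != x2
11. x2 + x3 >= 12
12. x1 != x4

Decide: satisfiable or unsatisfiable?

Setting (x1, x2, x3, x4) = (6, 6, 8, 3) satisfies everything: constraint 4: x4 - x1 = -3; constraint 7: x4 + x3 = 11, and the others follow.

Satisfiable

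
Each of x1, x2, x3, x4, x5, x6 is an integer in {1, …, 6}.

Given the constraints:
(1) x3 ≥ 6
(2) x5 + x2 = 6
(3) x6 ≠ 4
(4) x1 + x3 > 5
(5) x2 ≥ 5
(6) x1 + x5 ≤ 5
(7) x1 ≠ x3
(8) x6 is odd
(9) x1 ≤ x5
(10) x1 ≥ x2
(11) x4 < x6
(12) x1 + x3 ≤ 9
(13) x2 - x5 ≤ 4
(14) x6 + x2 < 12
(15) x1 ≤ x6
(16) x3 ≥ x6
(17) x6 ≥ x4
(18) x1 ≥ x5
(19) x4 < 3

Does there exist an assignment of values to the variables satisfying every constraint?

From constraints 5 and 10: x1 ≥ x2 ≥ 5. From constraint 1: x3 ≥ 6. Hence x1 + x3 ≥ 11. But constraint 12 requires x1 + x3 ≤ 9, and 9 < 11. Contradiction.

Unsatisfiable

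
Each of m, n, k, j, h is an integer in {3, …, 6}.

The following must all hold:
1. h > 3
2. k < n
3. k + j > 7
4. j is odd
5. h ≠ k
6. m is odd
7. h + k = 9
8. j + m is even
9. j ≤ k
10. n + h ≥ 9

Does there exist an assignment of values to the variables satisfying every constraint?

Take m = 3, n = 6, k = 5, j = 3, h = 4. Then constraint 3: k + j = 8; constraint 7: h + k = 9; constraint 10: n + h = 10, and every other listed constraint is also met.

Satisfiable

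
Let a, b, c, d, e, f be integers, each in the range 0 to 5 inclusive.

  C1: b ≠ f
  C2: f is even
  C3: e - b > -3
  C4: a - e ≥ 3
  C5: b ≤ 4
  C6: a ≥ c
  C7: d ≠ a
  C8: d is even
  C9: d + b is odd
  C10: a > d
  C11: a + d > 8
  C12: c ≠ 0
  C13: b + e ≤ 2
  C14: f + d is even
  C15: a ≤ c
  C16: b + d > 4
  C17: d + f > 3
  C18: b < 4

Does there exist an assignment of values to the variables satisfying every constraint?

Satisfiable

The assignment a = 5, b = 1, c = 5, d = 4, e = 1, f = 0 works:
  constraint 3 holds since e - b = 0.
  constraint 4 holds since a - e = 4.
The rest check out directly.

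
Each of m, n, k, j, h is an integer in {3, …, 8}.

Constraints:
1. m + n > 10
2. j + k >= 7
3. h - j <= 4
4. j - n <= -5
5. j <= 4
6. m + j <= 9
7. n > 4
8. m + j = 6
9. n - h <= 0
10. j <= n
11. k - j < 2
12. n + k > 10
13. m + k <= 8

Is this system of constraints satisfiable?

Unsatisfiable

Constraints 3, 4, and 9 give j − h ≥ -4, h − n ≥ 0, n − j ≥ 5.
Adding all 3 inequalities: the left sides telescope to 0, and the right sides sum to (-4) + 0 + 5 = 1. So 0 ≥ 1, which is false.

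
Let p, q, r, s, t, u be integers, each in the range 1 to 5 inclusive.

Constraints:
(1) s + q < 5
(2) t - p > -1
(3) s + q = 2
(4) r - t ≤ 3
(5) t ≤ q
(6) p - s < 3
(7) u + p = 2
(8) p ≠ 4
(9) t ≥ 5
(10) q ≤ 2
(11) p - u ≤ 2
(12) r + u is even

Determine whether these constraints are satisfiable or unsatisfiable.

From constraint 9: t ≥ 5. From constraints 5 and 10: t ≤ q and q ≤ 2, so t ≤ 2. But 2 < 5, so no value of t works.

Unsatisfiable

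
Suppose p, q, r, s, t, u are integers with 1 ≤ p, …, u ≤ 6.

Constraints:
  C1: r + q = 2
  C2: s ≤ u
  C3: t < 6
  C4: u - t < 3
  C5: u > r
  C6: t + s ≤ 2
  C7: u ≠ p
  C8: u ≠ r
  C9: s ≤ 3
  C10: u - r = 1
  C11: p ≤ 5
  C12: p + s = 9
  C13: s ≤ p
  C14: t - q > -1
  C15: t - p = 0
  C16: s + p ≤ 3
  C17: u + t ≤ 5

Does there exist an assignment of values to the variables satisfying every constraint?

Unsatisfiable

From constraint 11: p ≤ 5. From constraint 9: s ≤ 3. Hence p + s ≤ 8. But constraint 12 requires p + s = 9, and 9 > 8. Contradiction.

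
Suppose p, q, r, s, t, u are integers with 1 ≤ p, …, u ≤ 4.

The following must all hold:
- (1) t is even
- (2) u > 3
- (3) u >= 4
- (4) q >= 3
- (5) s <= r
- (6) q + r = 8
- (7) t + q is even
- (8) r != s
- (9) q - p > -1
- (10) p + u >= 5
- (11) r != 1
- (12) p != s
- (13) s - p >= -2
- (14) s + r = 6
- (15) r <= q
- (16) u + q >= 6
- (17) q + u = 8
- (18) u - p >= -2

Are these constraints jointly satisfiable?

Satisfiable

Take p = 3, q = 4, r = 4, s = 2, t = 2, u = 4. Then constraint 6: q + r = 8; constraint 9: q - p = 1, and every other listed constraint is also met.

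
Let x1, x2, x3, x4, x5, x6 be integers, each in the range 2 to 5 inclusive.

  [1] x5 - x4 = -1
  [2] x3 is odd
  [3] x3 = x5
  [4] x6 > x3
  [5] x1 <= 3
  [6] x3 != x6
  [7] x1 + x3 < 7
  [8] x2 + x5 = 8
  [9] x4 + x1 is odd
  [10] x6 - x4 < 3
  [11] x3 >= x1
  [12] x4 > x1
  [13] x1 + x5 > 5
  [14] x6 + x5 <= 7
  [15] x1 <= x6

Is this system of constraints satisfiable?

Satisfiable

Setting (x1, x2, x3, x4, x5, x6) = (3, 5, 3, 4, 3, 4) satisfies everything: constraint 1: x5 - x4 = -1; constraint 7: x1 + x3 = 6; constraint 8: x2 + x5 = 8, and the others follow.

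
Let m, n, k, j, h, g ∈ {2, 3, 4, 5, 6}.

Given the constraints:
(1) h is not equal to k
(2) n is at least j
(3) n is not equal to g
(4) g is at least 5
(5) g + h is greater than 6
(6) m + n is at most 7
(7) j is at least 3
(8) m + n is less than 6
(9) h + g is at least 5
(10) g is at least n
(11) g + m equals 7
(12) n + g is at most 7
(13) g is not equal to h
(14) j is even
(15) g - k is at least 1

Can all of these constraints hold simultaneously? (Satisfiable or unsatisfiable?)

Unsatisfiable

From constraints 2 and 7: n ≥ j ≥ 3. From constraint 4: g ≥ 5. Hence n + g ≥ 8. But constraint 12 requires n + g ≤ 7, and 7 < 8. Contradiction.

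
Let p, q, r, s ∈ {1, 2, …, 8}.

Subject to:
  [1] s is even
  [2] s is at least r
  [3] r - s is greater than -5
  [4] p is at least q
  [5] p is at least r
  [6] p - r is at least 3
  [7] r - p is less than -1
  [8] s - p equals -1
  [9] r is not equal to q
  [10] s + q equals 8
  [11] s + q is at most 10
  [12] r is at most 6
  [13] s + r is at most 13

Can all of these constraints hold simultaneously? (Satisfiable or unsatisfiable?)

Satisfiable

One satisfying assignment is p = 7, q = 2, r = 4, s = 6.
For the less obvious constraints — constraint 3: r - s = -2; constraint 6: p - r = 3 — and the others hold by inspection.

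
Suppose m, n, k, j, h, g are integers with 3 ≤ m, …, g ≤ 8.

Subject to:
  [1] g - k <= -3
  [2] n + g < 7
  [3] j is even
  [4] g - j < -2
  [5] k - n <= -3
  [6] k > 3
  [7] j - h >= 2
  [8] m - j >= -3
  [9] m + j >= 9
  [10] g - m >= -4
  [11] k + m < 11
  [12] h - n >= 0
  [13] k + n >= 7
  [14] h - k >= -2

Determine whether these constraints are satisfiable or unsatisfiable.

Constraints 1, 5, 7, 8, 10, and 12 give m − j ≥ -3, j − h ≥ 2, h − n ≥ 0, n − k ≥ 3, k − g ≥ 3, g − m ≥ -4.
Adding all 6 inequalities: the left sides telescope to 0, and the right sides sum to (-3) + 2 + 0 + 3 + 3 + (-4) = 1. So 0 ≥ 1, which is false.

Unsatisfiable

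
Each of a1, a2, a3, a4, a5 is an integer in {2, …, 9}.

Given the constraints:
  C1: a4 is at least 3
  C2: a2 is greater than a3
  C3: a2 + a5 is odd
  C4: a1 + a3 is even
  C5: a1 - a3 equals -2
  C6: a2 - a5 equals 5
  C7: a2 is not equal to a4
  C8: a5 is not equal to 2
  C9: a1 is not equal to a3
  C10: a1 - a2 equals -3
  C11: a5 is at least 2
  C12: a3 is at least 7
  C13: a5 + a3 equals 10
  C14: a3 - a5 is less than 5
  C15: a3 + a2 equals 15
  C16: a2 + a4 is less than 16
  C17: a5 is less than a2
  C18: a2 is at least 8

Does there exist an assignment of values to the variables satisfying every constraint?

Take a1 = 5, a2 = 8, a3 = 7, a4 = 5, a5 = 3. Then constraint 5: a1 - a3 = -2; constraint 6: a2 - a5 = 5, and every other listed constraint is also met.

Satisfiable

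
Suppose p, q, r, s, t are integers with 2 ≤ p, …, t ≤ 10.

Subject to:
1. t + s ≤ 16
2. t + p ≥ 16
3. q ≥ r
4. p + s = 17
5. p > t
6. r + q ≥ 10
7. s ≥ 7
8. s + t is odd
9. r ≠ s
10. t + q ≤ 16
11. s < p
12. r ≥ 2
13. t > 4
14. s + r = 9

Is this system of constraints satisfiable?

The assignment p = 10, q = 9, r = 2, s = 7, t = 6 works:
  constraint 1 holds since t + s = 13.
  constraint 2 holds since t + p = 16.
The rest check out directly.

Satisfiable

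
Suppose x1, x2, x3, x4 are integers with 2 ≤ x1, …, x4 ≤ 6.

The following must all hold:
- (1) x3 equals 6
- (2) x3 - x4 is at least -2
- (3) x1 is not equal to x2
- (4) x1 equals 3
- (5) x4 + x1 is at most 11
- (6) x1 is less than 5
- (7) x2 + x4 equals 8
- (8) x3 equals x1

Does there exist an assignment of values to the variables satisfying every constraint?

Constraint 1 fixes x3 = 6 and constraint 4 fixes x1 = 3, but constraint 8 requires x3 = x1. Since 6 ≠ 3, contradiction.

Unsatisfiable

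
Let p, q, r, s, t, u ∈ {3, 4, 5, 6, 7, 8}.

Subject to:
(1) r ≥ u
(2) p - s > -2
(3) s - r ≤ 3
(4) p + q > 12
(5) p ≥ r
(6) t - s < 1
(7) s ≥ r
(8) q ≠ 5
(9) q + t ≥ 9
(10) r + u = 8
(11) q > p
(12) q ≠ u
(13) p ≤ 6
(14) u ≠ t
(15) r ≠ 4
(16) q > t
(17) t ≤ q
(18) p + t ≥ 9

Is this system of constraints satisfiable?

One satisfying assignment is p = 6, q = 7, r = 5, s = 7, t = 5, u = 3.
For the less obvious constraints — constraint 2: p - s = -1; constraint 3: s - r = 2; constraint 4: p + q = 13 — and the others hold by inspection.

Satisfiable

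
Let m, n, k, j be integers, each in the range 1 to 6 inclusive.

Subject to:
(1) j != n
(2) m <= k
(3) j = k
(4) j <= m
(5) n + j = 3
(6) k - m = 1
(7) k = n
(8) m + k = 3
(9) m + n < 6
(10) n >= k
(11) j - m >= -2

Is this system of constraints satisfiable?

Unsatisfiable

From constraints 3 and 7, j = k = n, so j = n. But constraint 1 says j ≠ n. Contradiction.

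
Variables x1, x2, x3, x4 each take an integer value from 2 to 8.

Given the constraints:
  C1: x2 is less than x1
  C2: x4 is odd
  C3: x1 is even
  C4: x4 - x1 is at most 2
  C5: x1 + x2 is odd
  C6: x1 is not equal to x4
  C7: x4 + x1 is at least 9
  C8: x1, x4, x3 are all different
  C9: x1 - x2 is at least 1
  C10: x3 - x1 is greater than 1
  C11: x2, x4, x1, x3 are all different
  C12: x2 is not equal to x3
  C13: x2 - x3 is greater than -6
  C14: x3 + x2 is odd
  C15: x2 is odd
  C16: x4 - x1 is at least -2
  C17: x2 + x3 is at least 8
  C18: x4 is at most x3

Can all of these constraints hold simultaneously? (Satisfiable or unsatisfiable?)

Setting (x1, x2, x3, x4) = (6, 3, 8, 5) satisfies everything: constraint 4: x4 - x1 = -1; constraint 7: x4 + x1 = 11, and the others follow.

Satisfiable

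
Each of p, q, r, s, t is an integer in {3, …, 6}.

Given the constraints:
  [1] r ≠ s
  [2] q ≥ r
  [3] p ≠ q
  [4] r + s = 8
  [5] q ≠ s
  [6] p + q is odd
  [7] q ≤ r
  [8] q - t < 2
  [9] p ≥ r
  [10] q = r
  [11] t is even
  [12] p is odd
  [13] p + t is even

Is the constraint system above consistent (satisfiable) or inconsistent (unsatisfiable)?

Unsatisfiable

Constraint 12 makes p odd and constraint 11 makes t even, so p + t must be odd. Constraint 13 says p + t is even — contradiction.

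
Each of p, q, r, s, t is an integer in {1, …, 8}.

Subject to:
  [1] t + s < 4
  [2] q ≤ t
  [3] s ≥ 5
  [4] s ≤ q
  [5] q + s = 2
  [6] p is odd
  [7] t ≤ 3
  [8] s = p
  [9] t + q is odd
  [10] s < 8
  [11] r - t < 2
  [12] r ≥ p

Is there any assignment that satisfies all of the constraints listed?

Unsatisfiable

From constraints 3 and 4: q ≥ s and s ≥ 5, so q ≥ 5. From constraints 2 and 7: q ≤ t and t ≤ 3, so q ≤ 3. But 3 < 5, so no value of q works.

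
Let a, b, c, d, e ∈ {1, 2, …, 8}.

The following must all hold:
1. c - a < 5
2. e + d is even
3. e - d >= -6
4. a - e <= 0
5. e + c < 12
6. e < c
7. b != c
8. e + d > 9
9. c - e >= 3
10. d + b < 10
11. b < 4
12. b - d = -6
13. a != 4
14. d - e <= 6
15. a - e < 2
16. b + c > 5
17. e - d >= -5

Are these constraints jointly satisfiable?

Setting (a, b, c, d, e) = (2, 1, 6, 7, 3) satisfies everything: constraint 1: c - a = 4; constraint 3: e - d = -4, and the others follow.

Satisfiable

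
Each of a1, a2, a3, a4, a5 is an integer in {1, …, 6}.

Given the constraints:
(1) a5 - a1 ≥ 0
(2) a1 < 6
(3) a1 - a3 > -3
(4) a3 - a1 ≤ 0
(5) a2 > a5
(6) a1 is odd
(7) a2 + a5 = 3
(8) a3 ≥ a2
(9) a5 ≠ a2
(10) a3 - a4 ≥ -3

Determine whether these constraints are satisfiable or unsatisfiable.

Unsatisfiable

Constraints 1, 4, 5, and 8 give a3 ≤ a1, a1 ≤ a5, a5 < a2, a2 ≤ a3. Chaining: a3 ≤ a1 ≤ a5 < a2 ≤ a3, which forces a3 < a3 — impossible.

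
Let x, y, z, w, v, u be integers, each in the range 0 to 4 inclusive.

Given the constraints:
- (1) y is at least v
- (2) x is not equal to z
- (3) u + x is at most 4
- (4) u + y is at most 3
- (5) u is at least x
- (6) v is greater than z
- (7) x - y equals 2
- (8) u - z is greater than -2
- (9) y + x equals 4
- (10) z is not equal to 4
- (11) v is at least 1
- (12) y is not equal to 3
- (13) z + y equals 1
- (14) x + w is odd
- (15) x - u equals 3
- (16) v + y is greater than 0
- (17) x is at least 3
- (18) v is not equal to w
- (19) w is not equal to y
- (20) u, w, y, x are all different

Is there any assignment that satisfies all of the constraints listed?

From constraints 5 and 17: u ≥ x ≥ 3. From constraints 1 and 11: y ≥ v ≥ 1. Hence u + y ≥ 4. But constraint 4 requires u + y ≤ 3, and 3 < 4. Contradiction.

Unsatisfiable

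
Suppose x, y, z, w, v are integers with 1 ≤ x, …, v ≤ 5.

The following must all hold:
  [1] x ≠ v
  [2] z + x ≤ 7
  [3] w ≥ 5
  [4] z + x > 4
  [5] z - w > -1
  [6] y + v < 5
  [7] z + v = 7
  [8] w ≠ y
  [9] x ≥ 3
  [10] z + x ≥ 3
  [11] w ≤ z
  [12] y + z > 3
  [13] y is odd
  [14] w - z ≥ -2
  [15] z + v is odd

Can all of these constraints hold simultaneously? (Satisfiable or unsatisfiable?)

From constraints 3 and 11: z ≥ w ≥ 5. From constraint 9: x ≥ 3. Hence z + x ≥ 8. But constraint 2 requires z + x ≤ 7, and 7 < 8. Contradiction.

Unsatisfiable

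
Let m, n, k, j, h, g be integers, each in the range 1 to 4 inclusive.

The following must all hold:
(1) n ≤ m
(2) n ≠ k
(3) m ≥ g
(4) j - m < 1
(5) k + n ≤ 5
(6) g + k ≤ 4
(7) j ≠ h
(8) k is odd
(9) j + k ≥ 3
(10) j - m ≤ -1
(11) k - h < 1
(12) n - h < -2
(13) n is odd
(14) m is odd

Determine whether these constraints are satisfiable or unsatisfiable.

Satisfiable

The assignment m = 3, n = 1, k = 3, j = 2, h = 4, g = 1 works:
  constraint 4 holds since j - m = -1.
  constraint 5 holds since k + n = 4.
  constraint 6 holds since g + k = 4.
The rest check out directly.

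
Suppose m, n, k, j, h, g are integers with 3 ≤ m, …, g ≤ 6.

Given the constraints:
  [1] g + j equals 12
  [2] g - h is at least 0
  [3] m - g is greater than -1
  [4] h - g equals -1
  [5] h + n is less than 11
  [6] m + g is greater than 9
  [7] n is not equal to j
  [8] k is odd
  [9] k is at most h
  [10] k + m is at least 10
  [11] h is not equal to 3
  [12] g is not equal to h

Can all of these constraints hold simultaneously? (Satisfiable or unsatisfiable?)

The assignment m = 6, n = 4, k = 5, j = 6, h = 5, g = 6 works:
  constraint 1 holds since g + j = 12.
  constraint 2 holds since g - h = 1.
  constraint 3 holds since m - g = 0.
The rest check out directly.

Satisfiable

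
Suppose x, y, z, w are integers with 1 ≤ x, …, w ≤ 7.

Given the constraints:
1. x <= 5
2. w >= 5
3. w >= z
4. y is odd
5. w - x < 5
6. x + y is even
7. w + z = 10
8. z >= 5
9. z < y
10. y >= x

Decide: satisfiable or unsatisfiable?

Satisfiable

Try x = 1, y = 7, z = 5, w = 5.
Check constraint 5: w - x = 4; constraint 7: w + z = 10. The remaining constraints are straightforward to verify.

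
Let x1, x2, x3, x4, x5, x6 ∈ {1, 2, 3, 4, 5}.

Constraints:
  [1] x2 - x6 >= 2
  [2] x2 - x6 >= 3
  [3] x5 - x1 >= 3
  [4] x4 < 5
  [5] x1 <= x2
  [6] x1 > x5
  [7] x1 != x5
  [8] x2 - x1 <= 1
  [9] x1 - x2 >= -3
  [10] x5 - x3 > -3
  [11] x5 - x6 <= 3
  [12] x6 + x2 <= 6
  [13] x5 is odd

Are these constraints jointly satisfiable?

Unsatisfiable

Constraints 2, 3, 8, and 11 give x1 − x2 ≥ -1, x2 − x6 ≥ 3, x6 − x5 ≥ -3, x5 − x1 ≥ 3.
Adding all 4 inequalities: the left sides telescope to 0, and the right sides sum to (-1) + 3 + (-3) + 3 = 2. So 0 ≥ 2, which is false.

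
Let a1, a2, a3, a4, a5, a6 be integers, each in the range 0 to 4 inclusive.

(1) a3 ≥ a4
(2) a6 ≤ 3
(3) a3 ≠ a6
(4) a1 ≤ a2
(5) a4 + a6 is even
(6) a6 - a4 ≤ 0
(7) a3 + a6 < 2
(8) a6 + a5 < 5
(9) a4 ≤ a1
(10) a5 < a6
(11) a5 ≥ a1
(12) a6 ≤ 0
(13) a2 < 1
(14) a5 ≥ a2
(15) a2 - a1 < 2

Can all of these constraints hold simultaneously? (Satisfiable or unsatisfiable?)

Unsatisfiable

Constraints 4, 6, 9, 10, and 14 give a5 < a6, a6 ≤ a4, a4 ≤ a1, a1 ≤ a2, a2 ≤ a5. Chaining: a5 < a6 ≤ a4 ≤ a1 ≤ a2 ≤ a5, which forces a5 < a5 — impossible.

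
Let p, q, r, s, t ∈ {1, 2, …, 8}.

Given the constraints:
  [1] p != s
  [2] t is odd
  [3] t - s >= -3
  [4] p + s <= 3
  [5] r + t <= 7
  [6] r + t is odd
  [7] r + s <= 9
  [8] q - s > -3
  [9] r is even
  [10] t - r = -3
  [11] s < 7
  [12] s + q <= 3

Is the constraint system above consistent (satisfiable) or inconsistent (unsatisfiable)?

Satisfiable

One satisfying assignment is p = 1, q = 1, r = 4, s = 2, t = 1.
For the less obvious constraints — constraint 3: t - s = -1; constraint 4: p + s = 3 — and the others hold by inspection.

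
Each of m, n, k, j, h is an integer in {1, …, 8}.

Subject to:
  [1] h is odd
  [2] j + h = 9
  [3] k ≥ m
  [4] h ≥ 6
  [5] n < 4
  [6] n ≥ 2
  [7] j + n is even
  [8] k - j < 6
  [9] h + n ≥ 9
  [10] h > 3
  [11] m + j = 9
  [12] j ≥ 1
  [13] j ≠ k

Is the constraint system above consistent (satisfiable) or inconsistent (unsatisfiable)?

Satisfiable

One satisfying assignment is m = 7, n = 2, k = 7, j = 2, h = 7.
For the less obvious constraints — constraint 2: j + h = 9; constraint 8: k - j = 5 — and the others hold by inspection.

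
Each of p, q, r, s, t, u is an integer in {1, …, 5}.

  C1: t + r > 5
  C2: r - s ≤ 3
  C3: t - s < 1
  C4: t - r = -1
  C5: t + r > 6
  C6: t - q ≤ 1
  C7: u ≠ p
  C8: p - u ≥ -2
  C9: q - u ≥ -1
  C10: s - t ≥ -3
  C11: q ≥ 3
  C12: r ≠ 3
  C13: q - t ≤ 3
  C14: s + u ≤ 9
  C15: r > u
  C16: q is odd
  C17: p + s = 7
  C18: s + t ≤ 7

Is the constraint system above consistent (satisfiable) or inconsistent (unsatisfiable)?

The assignment p = 4, q = 5, r = 4, s = 3, t = 3, u = 3 works:
  constraint 1 holds since t + r = 7.
  constraint 2 holds since r - s = 1.
  constraint 3 holds since t - s = 0.
The rest check out directly.

Satisfiable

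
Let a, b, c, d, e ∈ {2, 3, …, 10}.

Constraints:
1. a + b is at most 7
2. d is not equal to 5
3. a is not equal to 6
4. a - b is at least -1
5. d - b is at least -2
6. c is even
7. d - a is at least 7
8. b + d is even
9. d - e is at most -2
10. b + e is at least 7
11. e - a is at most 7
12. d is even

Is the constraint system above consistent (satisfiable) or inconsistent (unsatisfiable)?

Unsatisfiable

Constraints 7, 9, and 11 give d − a ≥ 7, a − e ≥ -7, e − d ≥ 2.
Adding all 3 inequalities: the left sides telescope to 0, and the right sides sum to 7 + (-7) + 2 = 2. So 0 ≥ 2, which is false.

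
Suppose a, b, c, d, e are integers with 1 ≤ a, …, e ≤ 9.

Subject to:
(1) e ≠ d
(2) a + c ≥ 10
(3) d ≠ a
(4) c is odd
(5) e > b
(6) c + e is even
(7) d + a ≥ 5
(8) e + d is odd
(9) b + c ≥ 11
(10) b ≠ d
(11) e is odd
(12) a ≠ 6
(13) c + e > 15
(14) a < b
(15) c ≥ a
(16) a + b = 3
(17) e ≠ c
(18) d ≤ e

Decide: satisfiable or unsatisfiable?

Satisfiable

Try a = 1, b = 2, c = 9, d = 6, e = 7.
Check constraint 2: a + c = 10; constraint 7: d + a = 7; constraint 9: b + c = 11. The remaining constraints are straightforward to verify.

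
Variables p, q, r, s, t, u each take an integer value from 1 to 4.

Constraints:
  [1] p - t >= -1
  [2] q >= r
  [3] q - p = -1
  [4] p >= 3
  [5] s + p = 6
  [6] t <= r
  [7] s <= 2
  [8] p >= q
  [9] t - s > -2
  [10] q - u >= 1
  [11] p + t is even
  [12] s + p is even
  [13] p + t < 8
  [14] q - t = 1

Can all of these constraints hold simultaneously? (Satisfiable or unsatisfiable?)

Try p = 4, q = 3, r = 2, s = 2, t = 2, u = 1.
Check constraint 1: p - t = 2; constraint 3: q - p = -1. The remaining constraints are straightforward to verify.

Satisfiable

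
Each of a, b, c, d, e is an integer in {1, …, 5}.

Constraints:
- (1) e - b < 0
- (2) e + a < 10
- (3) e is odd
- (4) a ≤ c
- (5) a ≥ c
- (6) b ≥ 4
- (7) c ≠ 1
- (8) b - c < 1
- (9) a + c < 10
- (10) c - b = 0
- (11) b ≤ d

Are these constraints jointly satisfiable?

Take a = 4, b = 4, c = 4, d = 4, e = 3. Then constraint 1: e - b = -1; constraint 2: e + a = 7; constraint 8: b - c = 0, and every other listed constraint is also met.

Satisfiable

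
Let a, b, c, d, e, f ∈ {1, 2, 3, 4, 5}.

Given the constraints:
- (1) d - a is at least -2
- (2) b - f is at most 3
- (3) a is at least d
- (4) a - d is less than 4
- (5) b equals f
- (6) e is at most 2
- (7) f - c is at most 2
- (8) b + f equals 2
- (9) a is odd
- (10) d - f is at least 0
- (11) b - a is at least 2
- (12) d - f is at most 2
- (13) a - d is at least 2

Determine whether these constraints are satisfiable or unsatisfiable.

Constraints 2, 10, 11, and 13 give a − d ≥ 2, d − f ≥ 0, f − b ≥ -3, b − a ≥ 2.
Adding all 4 inequalities: the left sides telescope to 0, and the right sides sum to 2 + 0 + (-3) + 2 = 1. So 0 ≥ 1, which is false.

Unsatisfiable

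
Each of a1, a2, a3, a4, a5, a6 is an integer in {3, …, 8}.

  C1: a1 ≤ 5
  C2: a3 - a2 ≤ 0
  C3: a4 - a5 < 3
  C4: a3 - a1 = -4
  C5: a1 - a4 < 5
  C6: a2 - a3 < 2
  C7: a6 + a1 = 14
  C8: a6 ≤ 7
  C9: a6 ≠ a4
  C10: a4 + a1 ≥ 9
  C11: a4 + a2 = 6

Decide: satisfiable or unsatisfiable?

From constraint 8: a6 ≤ 7. From constraint 1: a1 ≤ 5. Hence a6 + a1 ≤ 12. But constraint 7 requires a6 + a1 = 14, and 14 > 12. Contradiction.

Unsatisfiable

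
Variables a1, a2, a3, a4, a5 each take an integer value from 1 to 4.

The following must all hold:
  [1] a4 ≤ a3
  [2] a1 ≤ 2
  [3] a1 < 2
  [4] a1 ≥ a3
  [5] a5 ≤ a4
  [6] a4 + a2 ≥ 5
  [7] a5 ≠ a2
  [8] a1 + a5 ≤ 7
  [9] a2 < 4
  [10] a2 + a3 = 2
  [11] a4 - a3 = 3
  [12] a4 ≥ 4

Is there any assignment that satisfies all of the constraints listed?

From constraints 1 and 12: a3 ≥ a4 and a4 ≥ 4, so a3 ≥ 4. From constraints 2 and 4: a3 ≤ a1 and a1 ≤ 2, so a3 ≤ 2. But 2 < 4, so no value of a3 works.

Unsatisfiable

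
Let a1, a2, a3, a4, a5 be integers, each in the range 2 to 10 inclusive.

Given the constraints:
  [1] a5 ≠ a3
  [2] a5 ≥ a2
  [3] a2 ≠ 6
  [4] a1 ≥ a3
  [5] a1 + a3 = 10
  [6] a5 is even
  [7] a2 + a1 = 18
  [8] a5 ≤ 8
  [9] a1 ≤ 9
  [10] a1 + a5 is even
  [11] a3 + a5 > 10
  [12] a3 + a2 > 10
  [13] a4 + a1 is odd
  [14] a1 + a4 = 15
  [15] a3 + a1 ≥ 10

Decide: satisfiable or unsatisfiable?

Unsatisfiable

From constraints 2 and 8: a2 ≤ a5 ≤ 8. From constraint 9: a1 ≤ 9. Hence a2 + a1 ≤ 17. But constraint 7 requires a2 + a1 = 18, and 18 > 17. Contradiction.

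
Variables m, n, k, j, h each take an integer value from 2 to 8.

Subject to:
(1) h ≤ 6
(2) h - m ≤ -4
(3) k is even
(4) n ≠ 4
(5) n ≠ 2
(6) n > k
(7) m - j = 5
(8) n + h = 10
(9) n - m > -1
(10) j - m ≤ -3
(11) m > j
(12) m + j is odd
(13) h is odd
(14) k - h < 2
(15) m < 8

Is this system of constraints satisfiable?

Take m = 7, n = 7, k = 2, j = 2, h = 3. Then constraint 2: h - m = -4; constraint 7: m - j = 5, and every other listed constraint is also met.

Satisfiable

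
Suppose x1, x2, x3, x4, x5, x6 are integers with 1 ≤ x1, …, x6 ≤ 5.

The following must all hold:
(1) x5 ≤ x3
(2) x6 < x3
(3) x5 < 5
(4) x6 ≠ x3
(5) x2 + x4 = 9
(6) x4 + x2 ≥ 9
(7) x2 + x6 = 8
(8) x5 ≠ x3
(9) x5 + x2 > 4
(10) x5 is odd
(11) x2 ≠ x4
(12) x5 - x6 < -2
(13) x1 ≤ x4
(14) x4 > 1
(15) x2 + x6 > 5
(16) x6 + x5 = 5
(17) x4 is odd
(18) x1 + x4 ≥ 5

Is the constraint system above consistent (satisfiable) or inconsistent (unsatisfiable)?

Satisfiable

Try x1 = 2, x2 = 4, x3 = 5, x4 = 5, x5 = 1, x6 = 4.
Check constraint 5: x2 + x4 = 9; constraint 6: x4 + x2 = 9; constraint 7: x2 + x6 = 8. The remaining constraints are straightforward to verify.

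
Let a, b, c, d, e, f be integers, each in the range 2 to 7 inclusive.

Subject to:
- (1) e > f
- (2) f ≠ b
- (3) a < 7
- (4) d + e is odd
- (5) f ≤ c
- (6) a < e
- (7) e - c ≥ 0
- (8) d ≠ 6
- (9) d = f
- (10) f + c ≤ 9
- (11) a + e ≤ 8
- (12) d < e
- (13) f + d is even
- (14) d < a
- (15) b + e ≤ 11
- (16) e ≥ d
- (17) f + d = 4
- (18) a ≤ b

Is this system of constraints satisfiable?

Satisfiable

Try a = 3, b = 5, c = 4, d = 2, e = 5, f = 2.
Check constraint 7: e - c = 1; constraint 10: f + c = 6. The remaining constraints are straightforward to verify.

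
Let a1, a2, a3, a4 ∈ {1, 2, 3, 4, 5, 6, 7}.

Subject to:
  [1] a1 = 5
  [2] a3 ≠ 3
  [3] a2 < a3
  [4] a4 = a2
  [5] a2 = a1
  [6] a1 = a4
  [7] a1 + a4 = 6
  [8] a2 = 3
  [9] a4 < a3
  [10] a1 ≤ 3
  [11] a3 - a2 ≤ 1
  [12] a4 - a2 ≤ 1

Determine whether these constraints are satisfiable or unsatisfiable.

Unsatisfiable

Constraint 1 fixes a1 = 5 and constraint 8 fixes a2 = 3. Constraints 4 and 6 give a1 = a4 = a2, so a1 = a2. But 5 ≠ 3 — contradiction.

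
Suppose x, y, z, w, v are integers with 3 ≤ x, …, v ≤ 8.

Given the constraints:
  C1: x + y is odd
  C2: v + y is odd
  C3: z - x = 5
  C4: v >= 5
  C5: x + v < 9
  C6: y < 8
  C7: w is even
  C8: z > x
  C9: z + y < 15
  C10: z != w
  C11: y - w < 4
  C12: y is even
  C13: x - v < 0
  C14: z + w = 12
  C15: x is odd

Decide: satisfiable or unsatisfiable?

Satisfiable

Try x = 3, y = 6, z = 8, w = 4, v = 5.
Check constraint 3: z - x = 5; constraint 5: x + v = 8. The remaining constraints are straightforward to verify.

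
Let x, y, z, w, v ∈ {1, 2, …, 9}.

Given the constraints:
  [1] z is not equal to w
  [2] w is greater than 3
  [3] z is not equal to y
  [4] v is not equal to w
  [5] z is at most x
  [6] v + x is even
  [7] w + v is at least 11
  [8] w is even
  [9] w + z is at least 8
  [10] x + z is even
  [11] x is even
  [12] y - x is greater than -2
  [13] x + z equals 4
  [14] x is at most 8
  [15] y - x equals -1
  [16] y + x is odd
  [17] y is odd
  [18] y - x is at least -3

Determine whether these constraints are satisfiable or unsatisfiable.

Satisfiable

One satisfying assignment is x = 2, y = 1, z = 2, w = 6, v = 8.
For the less obvious constraints — constraint 7: w + v = 14; constraint 9: w + z = 8 — and the others hold by inspection.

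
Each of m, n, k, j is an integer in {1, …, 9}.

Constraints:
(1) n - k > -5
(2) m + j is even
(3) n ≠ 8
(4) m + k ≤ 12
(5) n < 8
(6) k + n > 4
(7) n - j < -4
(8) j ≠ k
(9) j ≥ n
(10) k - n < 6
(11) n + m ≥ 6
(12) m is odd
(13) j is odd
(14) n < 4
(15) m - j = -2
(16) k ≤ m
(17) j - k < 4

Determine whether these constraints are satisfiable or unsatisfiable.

Satisfiable

Setting (m, n, k, j) = (5, 1, 5, 7) satisfies everything: constraint 1: n - k = -4; constraint 4: m + k = 10, and the others follow.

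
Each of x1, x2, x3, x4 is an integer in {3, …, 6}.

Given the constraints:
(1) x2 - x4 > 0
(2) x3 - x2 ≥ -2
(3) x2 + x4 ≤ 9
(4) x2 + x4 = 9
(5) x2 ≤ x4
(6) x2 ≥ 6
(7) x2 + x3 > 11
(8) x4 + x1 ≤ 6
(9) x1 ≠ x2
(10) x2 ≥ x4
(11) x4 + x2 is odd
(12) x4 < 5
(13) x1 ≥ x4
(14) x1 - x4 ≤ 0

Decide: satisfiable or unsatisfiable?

From constraints 5 and 6: x4 ≥ x2 and x2 ≥ 6, so x4 ≥ 6. From constraint 12: x4 ≤ 4. But 4 < 6, so no value of x4 works.

Unsatisfiable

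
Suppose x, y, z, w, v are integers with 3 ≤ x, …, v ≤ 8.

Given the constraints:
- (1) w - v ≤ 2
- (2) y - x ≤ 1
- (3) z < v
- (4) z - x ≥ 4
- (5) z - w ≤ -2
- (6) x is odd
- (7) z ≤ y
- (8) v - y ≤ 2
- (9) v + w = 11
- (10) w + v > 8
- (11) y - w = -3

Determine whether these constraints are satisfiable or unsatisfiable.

Constraints 1, 2, 4, 5, and 8 give z − x ≥ 4, x − y ≥ -1, y − v ≥ -2, v − w ≥ -2, w − z ≥ 2.
Adding all 5 inequalities: the left sides telescope to 0, and the right sides sum to 4 + (-1) + (-2) + (-2) + 2 = 1. So 0 ≥ 1, which is false.

Unsatisfiable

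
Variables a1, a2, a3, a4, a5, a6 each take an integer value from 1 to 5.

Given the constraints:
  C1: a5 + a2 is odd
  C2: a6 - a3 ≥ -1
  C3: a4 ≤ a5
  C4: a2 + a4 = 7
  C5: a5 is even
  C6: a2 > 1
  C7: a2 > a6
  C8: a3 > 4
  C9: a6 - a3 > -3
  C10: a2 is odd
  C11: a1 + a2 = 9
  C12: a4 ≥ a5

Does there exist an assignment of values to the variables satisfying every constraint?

One satisfying assignment is a1 = 4, a2 = 5, a3 = 5, a4 = 2, a5 = 2, a6 = 4.
For the less obvious constraints — constraint 2: a6 - a3 = -1; constraint 4: a2 + a4 = 7; constraint 9: a6 - a3 = -1 — and the others hold by inspection.

Satisfiable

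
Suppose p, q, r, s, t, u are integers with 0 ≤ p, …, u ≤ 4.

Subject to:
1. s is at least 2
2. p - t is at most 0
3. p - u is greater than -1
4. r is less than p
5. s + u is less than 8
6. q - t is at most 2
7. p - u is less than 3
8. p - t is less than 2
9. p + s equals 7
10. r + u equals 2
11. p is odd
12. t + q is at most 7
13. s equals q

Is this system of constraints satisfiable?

Satisfiable

One satisfying assignment is p = 3, q = 4, r = 1, s = 4, t = 3, u = 1.
For the less obvious constraints — constraint 2: p - t = 0; constraint 3: p - u = 2 — and the others hold by inspection.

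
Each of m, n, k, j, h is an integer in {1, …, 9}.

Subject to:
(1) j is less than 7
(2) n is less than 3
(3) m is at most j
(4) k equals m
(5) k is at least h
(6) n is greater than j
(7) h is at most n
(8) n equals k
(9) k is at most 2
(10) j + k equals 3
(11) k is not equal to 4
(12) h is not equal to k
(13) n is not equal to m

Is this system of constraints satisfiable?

From constraints 4 and 8, n = k = m, so n = m. But constraint 13 says n ≠ m. Contradiction.

Unsatisfiable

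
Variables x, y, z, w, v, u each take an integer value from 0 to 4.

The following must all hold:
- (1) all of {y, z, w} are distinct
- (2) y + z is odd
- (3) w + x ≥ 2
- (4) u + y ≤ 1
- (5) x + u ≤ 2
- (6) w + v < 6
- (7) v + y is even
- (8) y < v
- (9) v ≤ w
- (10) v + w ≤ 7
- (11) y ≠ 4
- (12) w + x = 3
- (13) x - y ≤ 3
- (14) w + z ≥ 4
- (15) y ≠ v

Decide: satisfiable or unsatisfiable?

Setting (x, y, z, w, v, u) = (0, 0, 1, 3, 2, 0) satisfies everything: constraint 3: w + x = 3; constraint 4: u + y = 0; constraint 5: x + u = 0, and the others follow.

Satisfiable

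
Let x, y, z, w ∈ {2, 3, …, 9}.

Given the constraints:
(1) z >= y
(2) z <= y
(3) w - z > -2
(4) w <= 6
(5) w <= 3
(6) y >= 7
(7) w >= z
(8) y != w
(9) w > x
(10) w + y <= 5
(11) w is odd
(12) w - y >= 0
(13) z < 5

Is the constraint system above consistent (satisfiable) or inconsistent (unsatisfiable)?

Unsatisfiable

From constraints 1 and 6: z ≥ y and y ≥ 7, so z ≥ 7. From constraint 13: z ≤ 4. But 4 < 7, so no value of z works.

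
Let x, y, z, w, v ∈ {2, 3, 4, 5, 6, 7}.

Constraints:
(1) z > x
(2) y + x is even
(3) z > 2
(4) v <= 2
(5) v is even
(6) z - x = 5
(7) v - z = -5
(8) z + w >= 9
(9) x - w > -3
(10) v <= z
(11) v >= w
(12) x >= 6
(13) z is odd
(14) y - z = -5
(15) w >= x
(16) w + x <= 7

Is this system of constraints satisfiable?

From constraints 12 and 15: w ≥ x and x ≥ 6, so w ≥ 6. From constraints 4 and 11: w ≤ v and v ≤ 2, so w ≤ 2. But 2 < 6, so no value of w works.

Unsatisfiable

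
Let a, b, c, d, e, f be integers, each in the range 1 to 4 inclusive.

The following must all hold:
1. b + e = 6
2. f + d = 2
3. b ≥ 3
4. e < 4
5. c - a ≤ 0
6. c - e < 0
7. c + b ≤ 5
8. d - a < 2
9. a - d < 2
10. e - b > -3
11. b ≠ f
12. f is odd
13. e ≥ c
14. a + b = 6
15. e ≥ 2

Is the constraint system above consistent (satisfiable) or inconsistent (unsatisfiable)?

Satisfiable

The assignment a = 2, b = 4, c = 1, d = 1, e = 2, f = 1 works:
  constraint 1 holds since b + e = 6.
  constraint 2 holds since f + d = 2.
The rest check out directly.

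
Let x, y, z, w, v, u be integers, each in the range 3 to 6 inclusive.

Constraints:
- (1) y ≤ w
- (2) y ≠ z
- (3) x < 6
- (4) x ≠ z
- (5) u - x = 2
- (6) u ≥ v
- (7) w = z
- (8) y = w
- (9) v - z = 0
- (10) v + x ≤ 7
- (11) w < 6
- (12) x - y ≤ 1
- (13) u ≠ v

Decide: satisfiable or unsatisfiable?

Unsatisfiable

From constraints 7 and 8, y = w = z, so y = z. But constraint 2 says y ≠ z. Contradiction.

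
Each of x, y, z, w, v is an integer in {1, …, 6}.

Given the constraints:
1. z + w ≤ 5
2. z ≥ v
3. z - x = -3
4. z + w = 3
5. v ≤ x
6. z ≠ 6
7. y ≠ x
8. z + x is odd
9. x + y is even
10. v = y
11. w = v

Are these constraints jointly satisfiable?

Satisfiable

The assignment x = 5, y = 1, z = 2, w = 1, v = 1 works:
  constraint 1 holds since z + w = 3.
  constraint 3 holds since z - x = -3.
  constraint 4 holds since z + w = 3.
The rest check out directly.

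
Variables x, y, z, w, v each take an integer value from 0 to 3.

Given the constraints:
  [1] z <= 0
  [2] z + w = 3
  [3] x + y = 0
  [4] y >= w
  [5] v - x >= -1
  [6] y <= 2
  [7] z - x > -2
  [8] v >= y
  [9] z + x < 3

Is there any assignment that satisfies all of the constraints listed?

Unsatisfiable

From constraint 1: z ≤ 0. From constraints 4 and 6: w ≤ y ≤ 2. Hence z + w ≤ 2. But constraint 2 requires z + w = 3, and 3 > 2. Contradiction.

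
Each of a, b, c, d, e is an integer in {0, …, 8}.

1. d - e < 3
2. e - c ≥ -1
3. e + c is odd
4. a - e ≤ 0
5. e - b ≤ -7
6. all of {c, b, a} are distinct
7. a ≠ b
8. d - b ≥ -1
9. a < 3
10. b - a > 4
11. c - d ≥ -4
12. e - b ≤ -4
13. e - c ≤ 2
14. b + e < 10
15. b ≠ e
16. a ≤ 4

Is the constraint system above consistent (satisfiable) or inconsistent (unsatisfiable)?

Unsatisfiable

Constraints 2, 5, 8, and 11 give e − c ≥ -1, c − d ≥ -4, d − b ≥ -1, b − e ≥ 7.
Adding all 4 inequalities: the left sides telescope to 0, and the right sides sum to (-1) + (-4) + (-1) + 7 = 1. So 0 ≥ 1, which is false.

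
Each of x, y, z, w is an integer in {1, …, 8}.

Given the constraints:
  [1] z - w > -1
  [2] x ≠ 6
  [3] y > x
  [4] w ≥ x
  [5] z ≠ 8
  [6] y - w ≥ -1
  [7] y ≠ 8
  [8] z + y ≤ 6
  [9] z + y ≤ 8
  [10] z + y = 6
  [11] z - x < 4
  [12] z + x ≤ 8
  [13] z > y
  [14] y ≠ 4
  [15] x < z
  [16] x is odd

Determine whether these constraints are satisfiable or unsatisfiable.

Satisfiable

Take x = 1, y = 2, z = 4, w = 2. Then constraint 1: z - w = 2; constraint 6: y - w = 0; constraint 8: z + y = 6, and every other listed constraint is also met.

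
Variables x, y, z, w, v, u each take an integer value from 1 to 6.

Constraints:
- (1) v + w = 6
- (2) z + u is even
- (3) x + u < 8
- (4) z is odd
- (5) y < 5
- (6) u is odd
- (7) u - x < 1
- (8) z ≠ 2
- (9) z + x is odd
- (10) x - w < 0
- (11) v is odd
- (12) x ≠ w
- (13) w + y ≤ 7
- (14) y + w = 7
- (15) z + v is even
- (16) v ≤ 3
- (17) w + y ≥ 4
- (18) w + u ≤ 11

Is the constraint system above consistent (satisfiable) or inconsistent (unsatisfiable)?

Satisfiable

Take x = 4, y = 2, z = 3, w = 5, v = 1, u = 3. Then constraint 1: v + w = 6; constraint 3: x + u = 7; constraint 7: u - x = -1, and every other listed constraint is also met.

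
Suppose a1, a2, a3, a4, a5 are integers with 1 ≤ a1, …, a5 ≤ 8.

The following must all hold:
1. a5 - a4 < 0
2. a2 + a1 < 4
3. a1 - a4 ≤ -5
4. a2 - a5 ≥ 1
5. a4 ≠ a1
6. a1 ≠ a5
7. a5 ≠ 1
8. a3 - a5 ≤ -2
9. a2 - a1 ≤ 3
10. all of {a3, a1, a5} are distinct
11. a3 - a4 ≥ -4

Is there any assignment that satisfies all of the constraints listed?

Unsatisfiable

Constraints 3, 4, 8, 9, and 11 give a4 − a1 ≥ 5, a1 − a2 ≥ -3, a2 − a5 ≥ 1, a5 − a3 ≥ 2, a3 − a4 ≥ -4.
Adding all 5 inequalities: the left sides telescope to 0, and the right sides sum to 5 + (-3) + 1 + 2 + (-4) = 1. So 0 ≥ 1, which is false.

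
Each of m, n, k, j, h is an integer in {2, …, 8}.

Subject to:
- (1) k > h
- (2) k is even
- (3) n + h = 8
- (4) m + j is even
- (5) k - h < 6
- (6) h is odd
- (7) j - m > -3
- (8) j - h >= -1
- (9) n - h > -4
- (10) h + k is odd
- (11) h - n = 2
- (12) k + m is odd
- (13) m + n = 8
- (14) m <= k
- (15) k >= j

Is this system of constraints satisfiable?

One satisfying assignment is m = 5, n = 3, k = 8, j = 5, h = 5.
For the less obvious constraints — constraint 3: n + h = 8; constraint 5: k - h = 3; constraint 7: j - m = 0 — and the others hold by inspection.

Satisfiable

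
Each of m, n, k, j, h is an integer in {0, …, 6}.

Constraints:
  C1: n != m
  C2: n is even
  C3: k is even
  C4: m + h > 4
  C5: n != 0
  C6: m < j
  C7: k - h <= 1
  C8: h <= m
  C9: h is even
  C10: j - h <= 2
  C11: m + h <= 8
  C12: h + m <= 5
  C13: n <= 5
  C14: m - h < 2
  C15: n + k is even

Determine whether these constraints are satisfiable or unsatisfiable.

Satisfiable

The assignment m = 3, n = 2, k = 2, j = 4, h = 2 works:
  constraint 4 holds since m + h = 5.
  constraint 7 holds since k - h = 0.
  constraint 10 holds since j - h = 2.
The rest check out directly.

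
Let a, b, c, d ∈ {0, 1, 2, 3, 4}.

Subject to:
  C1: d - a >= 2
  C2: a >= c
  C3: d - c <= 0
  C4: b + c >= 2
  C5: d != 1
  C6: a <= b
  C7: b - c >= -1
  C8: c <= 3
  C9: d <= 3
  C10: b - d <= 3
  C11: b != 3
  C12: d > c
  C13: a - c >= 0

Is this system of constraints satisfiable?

Unsatisfiable

Constraints 1, 3, and 13 give a − c ≥ 0, c − d ≥ 0, d − a ≥ 2.
Adding all 3 inequalities: the left sides telescope to 0, and the right sides sum to 0 + 0 + 2 = 2. So 0 ≥ 2, which is false.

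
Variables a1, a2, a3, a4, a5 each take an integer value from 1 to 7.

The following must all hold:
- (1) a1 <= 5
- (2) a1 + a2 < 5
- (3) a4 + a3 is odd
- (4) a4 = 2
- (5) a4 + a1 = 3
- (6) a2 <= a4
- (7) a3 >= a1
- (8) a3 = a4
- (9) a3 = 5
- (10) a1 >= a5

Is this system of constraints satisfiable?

Unsatisfiable

Constraint 9 fixes a3 = 5 and constraint 4 fixes a4 = 2, but constraint 8 requires a3 = a4. Since 5 ≠ 2, contradiction.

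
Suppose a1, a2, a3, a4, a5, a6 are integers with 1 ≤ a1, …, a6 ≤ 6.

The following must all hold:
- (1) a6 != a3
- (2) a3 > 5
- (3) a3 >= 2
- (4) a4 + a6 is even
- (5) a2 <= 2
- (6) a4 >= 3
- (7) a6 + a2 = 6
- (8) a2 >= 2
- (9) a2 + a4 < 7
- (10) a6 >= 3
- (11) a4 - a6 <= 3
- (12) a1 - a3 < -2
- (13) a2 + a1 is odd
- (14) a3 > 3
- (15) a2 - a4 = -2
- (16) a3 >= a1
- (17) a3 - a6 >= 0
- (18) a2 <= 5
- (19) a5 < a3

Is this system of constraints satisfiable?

Try a1 = 3, a2 = 2, a3 = 6, a4 = 4, a5 = 4, a6 = 4.
Check constraint 7: a6 + a2 = 6; constraint 9: a2 + a4 = 6; constraint 11: a4 - a6 = 0. The remaining constraints are straightforward to verify.

Satisfiable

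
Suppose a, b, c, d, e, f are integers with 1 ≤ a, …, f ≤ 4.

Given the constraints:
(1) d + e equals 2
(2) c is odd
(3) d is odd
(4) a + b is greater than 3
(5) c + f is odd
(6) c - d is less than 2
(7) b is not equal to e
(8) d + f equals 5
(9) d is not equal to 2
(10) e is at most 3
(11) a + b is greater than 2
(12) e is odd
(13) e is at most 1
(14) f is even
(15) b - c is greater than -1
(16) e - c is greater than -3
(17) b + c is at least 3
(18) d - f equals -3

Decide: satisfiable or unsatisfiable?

Satisfiable

Try a = 2, b = 2, c = 1, d = 1, e = 1, f = 4.
Check constraint 1: d + e = 2; constraint 4: a + b = 4. The remaining constraints are straightforward to verify.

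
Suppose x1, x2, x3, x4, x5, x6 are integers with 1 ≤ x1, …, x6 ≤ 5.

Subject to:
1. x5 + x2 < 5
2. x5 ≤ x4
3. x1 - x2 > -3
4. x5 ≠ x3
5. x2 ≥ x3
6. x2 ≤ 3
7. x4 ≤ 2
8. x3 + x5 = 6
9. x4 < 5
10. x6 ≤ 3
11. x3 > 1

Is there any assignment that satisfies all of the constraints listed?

Unsatisfiable

From constraints 5 and 6: x3 ≤ x2 ≤ 3. From constraints 2 and 7: x5 ≤ x4 ≤ 2. Hence x3 + x5 ≤ 5. But constraint 8 requires x3 + x5 = 6, and 6 > 5. Contradiction.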